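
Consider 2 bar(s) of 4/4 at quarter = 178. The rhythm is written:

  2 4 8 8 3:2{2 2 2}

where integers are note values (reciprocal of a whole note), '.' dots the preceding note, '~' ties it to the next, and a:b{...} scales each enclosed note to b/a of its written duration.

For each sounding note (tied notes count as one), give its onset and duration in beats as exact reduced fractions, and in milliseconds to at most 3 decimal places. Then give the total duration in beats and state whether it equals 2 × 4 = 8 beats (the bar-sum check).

1) 0.0ms=0b +674.157ms=2b
2) 674.157ms=2b +337.079ms=1b
3) 1011.236ms=3b +168.539ms=1/2b
4) 1179.775ms=7/2b +168.539ms=1/2b
5) 1348.315ms=4b +449.438ms=4/3b
6) 1797.753ms=16/3b +449.438ms=4/3b
7) 2247.191ms=20/3b +449.438ms=4/3b
Σ=8b of 8 (178bpm 4/4) — PASS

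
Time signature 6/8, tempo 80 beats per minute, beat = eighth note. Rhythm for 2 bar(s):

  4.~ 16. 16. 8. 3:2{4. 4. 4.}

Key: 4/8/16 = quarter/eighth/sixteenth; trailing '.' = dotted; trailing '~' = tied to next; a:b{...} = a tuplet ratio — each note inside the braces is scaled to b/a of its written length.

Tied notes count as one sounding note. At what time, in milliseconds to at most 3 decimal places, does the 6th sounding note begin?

note 6 onset = 10b = 7500.0ms

1. 0.0ms @ 0 + 2812.5ms (15/4)
2. 2812.5ms @ 15/4 + 562.5ms (3/4)
3. 3375.0ms @ 9/2 + 1125.0ms (3/2)
4. 4500.0ms @ 6 + 1500.0ms (2)
5. 6000.0ms @ 8 + 1500.0ms (2)
6. 7500.0ms @ 10 + 1500.0ms (2)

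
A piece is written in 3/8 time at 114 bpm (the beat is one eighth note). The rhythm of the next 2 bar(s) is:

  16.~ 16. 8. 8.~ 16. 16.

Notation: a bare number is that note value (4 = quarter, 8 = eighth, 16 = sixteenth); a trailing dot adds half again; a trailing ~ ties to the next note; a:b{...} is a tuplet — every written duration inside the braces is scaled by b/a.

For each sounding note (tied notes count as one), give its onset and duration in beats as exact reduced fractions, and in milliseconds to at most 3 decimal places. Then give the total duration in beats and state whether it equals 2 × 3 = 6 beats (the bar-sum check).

1) 0.0ms=0b +789.474ms=3/2b
2) 789.474ms=3/2b +789.474ms=3/2b
3) 1578.947ms=3b +1184.211ms=9/4b
4) 2763.158ms=21/4b +394.737ms=3/4b
Σ=6b of 6 (114bpm 3/8) — PASS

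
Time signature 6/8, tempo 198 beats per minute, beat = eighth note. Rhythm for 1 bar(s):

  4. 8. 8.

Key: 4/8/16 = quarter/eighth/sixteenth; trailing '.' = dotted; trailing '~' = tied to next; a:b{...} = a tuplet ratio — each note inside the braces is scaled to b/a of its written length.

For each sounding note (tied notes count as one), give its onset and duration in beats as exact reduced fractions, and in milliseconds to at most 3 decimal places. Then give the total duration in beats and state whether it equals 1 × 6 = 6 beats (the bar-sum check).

1) 0.0ms=0b +909.091ms=3b
2) 909.091ms=3b +454.545ms=3/2b
3) 1363.636ms=9/2b +454.545ms=3/2b
Σ=6b of 6 (198bpm 6/8) — PASS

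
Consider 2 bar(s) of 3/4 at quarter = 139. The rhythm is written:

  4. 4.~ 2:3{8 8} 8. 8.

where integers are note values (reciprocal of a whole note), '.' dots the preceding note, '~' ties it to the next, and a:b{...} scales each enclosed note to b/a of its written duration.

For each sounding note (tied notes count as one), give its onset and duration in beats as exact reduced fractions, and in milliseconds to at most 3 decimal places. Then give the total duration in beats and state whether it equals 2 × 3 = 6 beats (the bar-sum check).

1) 0.0ms=0b +647.482ms=3/2b
2) 647.482ms=3/2b +971.223ms=9/4b
3) 1618.705ms=15/4b +323.741ms=3/4b
4) 1942.446ms=9/2b +323.741ms=3/4b
5) 2266.187ms=21/4b +323.741ms=3/4b
Σ=6b of 6 (139bpm 3/4) — PASS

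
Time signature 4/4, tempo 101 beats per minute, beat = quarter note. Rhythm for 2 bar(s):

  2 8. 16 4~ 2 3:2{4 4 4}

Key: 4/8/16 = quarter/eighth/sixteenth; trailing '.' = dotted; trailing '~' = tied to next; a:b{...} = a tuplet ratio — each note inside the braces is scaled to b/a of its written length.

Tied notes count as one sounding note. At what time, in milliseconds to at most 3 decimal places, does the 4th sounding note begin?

1. 0.0ms @ 0 + 1188.119ms (2)
2. 1188.119ms @ 2 + 445.545ms (3/4)
3. 1633.663ms @ 11/4 + 148.515ms (1/4)
4. 1782.178ms @ 3 + 1782.178ms (3)
5. 3564.356ms @ 6 + 396.04ms (2/3)
6. 3960.396ms @ 20/3 + 396.04ms (2/3)
7. 4356.436ms @ 22/3 + 396.04ms (2/3)

note 4 onset = 3b = 1782.178ms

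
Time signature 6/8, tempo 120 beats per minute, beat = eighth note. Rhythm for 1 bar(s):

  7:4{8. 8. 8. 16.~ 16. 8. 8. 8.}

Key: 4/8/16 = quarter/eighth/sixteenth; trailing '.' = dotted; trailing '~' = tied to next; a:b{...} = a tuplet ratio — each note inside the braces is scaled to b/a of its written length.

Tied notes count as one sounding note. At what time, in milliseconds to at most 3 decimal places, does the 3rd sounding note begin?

note 3 onset = 12/7b = 857.143ms

1. 0.0ms @ 0 + 428.571ms (6/7)
2. 428.571ms @ 6/7 + 428.571ms (6/7)
3. 857.143ms @ 12/7 + 428.571ms (6/7)
4. 1285.714ms @ 18/7 + 428.571ms (6/7)
5. 1714.286ms @ 24/7 + 428.571ms (6/7)
6. 2142.857ms @ 30/7 + 428.571ms (6/7)
7. 2571.429ms @ 36/7 + 428.571ms (6/7)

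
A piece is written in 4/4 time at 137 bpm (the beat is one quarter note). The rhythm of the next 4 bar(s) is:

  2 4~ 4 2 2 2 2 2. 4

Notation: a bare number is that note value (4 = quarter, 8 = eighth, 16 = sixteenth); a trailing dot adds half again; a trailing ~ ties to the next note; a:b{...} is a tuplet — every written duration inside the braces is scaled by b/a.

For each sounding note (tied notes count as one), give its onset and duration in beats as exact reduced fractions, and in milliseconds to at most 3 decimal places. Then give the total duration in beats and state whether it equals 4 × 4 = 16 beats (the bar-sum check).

1) 0.0ms=0b +875.912ms=2b
2) 875.912ms=2b +875.912ms=2b
3) 1751.825ms=4b +875.912ms=2b
4) 2627.737ms=6b +875.912ms=2b
5) 3503.65ms=8b +875.912ms=2b
6) 4379.562ms=10b +875.912ms=2b
7) 5255.474ms=12b +1313.869ms=3b
8) 6569.343ms=15b +437.956ms=1b
Σ=16b of 16 (137bpm 4/4) — PASS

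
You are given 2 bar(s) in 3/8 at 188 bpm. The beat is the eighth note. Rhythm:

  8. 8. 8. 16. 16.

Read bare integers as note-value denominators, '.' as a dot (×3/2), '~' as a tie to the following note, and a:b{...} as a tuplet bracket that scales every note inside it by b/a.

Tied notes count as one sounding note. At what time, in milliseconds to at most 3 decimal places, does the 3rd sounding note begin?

1. 0.0ms @ 0 + 478.723ms (3/2)
2. 478.723ms @ 3/2 + 478.723ms (3/2)
3. 957.447ms @ 3 + 478.723ms (3/2)
4. 1436.17ms @ 9/2 + 239.362ms (3/4)
5. 1675.532ms @ 21/4 + 239.362ms (3/4)

note 3 onset = 3b = 957.447ms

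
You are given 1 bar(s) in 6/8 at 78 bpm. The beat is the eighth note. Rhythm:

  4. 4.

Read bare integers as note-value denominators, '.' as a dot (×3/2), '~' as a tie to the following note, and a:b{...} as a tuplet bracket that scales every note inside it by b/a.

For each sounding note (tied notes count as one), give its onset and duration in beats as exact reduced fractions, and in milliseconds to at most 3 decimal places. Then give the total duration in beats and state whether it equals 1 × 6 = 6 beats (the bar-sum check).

1) 0.0ms=0b +2307.692ms=3b
2) 2307.692ms=3b +2307.692ms=3b
Σ=6b of 6 (78bpm 6/8) — PASS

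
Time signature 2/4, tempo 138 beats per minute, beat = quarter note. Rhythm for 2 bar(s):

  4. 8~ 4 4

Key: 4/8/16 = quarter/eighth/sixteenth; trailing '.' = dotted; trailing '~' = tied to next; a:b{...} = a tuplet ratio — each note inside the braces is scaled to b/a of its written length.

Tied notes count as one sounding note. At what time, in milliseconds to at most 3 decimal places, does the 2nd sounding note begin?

1. 0.0ms @ 0 + 652.174ms (3/2)
2. 652.174ms @ 3/2 + 652.174ms (3/2)
3. 1304.348ms @ 3 + 434.783ms (1)

note 2 onset = 3/2b = 652.174ms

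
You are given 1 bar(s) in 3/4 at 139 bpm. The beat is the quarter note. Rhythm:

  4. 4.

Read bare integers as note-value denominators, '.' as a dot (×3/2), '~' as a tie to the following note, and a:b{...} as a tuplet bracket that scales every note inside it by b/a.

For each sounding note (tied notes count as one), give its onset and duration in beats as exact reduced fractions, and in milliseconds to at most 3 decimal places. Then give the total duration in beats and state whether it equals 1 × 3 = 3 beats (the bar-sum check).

1) 0.0ms=0b +647.482ms=3/2b
2) 647.482ms=3/2b +647.482ms=3/2b
Σ=3b of 3 (139bpm 3/4) — PASS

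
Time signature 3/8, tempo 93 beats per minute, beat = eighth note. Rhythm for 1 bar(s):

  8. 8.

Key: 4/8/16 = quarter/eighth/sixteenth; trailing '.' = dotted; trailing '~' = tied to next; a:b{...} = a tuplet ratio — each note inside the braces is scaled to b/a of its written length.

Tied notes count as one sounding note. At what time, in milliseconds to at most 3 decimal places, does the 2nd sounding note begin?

1. 0.0ms @ 0 + 967.742ms (3/2)
2. 967.742ms @ 3/2 + 967.742ms (3/2)

note 2 onset = 3/2b = 967.742ms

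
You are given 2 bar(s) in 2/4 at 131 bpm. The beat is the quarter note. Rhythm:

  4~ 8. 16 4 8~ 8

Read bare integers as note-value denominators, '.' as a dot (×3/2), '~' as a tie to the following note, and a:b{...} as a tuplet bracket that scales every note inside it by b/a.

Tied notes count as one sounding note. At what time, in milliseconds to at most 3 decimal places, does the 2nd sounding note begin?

note 2 onset = 7/4b = 801.527ms

1. 0.0ms @ 0 + 801.527ms (7/4)
2. 801.527ms @ 7/4 + 114.504ms (1/4)
3. 916.031ms @ 2 + 458.015ms (1)
4. 1374.046ms @ 3 + 458.015ms (1)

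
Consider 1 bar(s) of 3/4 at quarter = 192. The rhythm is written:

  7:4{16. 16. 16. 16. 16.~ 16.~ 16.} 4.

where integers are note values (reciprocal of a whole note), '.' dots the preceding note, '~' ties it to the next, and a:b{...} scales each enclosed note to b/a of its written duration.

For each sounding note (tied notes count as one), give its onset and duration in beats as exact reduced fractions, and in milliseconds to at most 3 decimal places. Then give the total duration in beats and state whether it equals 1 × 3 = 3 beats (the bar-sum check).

1) 0.0ms=0b +66.964ms=3/14b
2) 66.964ms=3/14b +66.964ms=3/14b
3) 133.929ms=3/7b +66.964ms=3/14b
4) 200.893ms=9/14b +66.964ms=3/14b
5) 267.857ms=6/7b +200.893ms=9/14b
6) 468.75ms=3/2b +468.75ms=3/2b
Σ=3b of 3 (192bpm 3/4) — PASS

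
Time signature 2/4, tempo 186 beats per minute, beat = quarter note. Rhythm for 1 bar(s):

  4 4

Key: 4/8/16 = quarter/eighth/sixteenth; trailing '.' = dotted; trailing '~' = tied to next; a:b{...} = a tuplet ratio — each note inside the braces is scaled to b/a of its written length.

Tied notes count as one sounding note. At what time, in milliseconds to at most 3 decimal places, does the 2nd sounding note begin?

note 2 onset = 1b = 322.581ms

1. 0.0ms @ 0 + 322.581ms (1)
2. 322.581ms @ 1 + 322.581ms (1)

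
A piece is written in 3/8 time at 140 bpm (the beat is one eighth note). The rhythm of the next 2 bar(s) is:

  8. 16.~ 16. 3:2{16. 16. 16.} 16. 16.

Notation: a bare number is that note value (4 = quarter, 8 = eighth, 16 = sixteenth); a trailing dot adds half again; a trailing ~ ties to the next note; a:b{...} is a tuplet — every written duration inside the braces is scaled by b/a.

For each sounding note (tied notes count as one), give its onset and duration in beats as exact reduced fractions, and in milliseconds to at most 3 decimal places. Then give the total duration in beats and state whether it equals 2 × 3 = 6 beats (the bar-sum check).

1) 0.0ms=0b +642.857ms=3/2b
2) 642.857ms=3/2b +642.857ms=3/2b
3) 1285.714ms=3b +214.286ms=1/2b
4) 1500.0ms=7/2b +214.286ms=1/2b
5) 1714.286ms=4b +214.286ms=1/2b
6) 1928.571ms=9/2b +321.429ms=3/4b
7) 2250.0ms=21/4b +321.429ms=3/4b
Σ=6b of 6 (140bpm 3/8) — PASS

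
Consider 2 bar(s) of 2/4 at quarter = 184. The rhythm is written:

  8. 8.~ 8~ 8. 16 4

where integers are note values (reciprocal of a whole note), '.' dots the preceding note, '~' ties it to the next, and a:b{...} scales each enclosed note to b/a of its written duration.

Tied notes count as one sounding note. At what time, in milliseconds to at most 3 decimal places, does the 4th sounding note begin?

note 4 onset = 3b = 978.261ms

1. 0.0ms @ 0 + 244.565ms (3/4)
2. 244.565ms @ 3/4 + 652.174ms (2)
3. 896.739ms @ 11/4 + 81.522ms (1/4)
4. 978.261ms @ 3 + 326.087ms (1)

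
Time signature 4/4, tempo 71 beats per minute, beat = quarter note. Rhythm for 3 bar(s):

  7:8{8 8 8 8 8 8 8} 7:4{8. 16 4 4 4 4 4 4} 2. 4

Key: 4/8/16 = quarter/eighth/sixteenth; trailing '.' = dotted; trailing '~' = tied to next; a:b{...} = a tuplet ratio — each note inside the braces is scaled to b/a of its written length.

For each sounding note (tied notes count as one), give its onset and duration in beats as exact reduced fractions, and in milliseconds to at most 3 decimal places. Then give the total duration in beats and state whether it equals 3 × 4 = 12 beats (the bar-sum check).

1) 0.0ms=0b +482.897ms=4/7b
2) 482.897ms=4/7b +482.897ms=4/7b
3) 965.795ms=8/7b +482.897ms=4/7b
4) 1448.692ms=12/7b +482.897ms=4/7b
5) 1931.59ms=16/7b +482.897ms=4/7b
6) 2414.487ms=20/7b +482.897ms=4/7b
7) 2897.384ms=24/7b +482.897ms=4/7b
8) 3380.282ms=4b +362.173ms=3/7b
9) 3742.455ms=31/7b +120.724ms=1/7b
10) 3863.179ms=32/7b +482.897ms=4/7b
11) 4346.076ms=36/7b +482.897ms=4/7b
12) 4828.974ms=40/7b +482.897ms=4/7b
13) 5311.871ms=44/7b +482.897ms=4/7b
14) 5794.769ms=48/7b +482.897ms=4/7b
15) 6277.666ms=52/7b +482.897ms=4/7b
16) 6760.563ms=8b +2535.211ms=3b
17) 9295.775ms=11b +845.07ms=1b
Σ=12b of 12 (71bpm 4/4) — PASS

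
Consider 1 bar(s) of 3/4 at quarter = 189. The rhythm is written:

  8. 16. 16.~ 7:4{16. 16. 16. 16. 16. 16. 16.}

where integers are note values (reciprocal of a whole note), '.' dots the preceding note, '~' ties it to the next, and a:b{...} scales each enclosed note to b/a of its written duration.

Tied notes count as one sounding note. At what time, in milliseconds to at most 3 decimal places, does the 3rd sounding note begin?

1. 0.0ms @ 0 + 238.095ms (3/4)
2. 238.095ms @ 3/4 + 119.048ms (3/8)
3. 357.143ms @ 9/8 + 187.075ms (33/56)
4. 544.218ms @ 12/7 + 68.027ms (3/14)
5. 612.245ms @ 27/14 + 68.027ms (3/14)
6. 680.272ms @ 15/7 + 68.027ms (3/14)
7. 748.299ms @ 33/14 + 68.027ms (3/14)
8. 816.327ms @ 18/7 + 68.027ms (3/14)
9. 884.354ms @ 39/14 + 68.027ms (3/14)

note 3 onset = 9/8b = 357.143ms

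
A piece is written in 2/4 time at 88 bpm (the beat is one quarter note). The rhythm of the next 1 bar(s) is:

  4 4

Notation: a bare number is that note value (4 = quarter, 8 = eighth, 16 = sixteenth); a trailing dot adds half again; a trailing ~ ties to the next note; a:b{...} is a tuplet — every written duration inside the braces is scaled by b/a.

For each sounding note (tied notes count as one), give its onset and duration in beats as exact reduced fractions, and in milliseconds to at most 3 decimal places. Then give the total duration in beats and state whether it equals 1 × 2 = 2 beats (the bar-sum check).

1) 0.0ms=0b +681.818ms=1b
2) 681.818ms=1b +681.818ms=1b
Σ=2b of 2 (88bpm 2/4) — PASS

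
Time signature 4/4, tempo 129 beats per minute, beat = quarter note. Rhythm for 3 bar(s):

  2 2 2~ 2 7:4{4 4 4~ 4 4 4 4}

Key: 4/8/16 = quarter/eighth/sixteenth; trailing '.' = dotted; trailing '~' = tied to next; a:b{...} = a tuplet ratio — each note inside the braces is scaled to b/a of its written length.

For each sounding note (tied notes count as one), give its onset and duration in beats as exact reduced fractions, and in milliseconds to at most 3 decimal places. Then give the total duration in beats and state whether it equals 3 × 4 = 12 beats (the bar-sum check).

1) 0.0ms=0b +930.233ms=2b
2) 930.233ms=2b +930.233ms=2b
3) 1860.465ms=4b +1860.465ms=4b
4) 3720.93ms=8b +265.781ms=4/7b
5) 3986.711ms=60/7b +265.781ms=4/7b
6) 4252.492ms=64/7b +531.561ms=8/7b
7) 4784.053ms=72/7b +265.781ms=4/7b
8) 5049.834ms=76/7b +265.781ms=4/7b
9) 5315.615ms=80/7b +265.781ms=4/7b
Σ=12b of 12 (129bpm 4/4) — PASS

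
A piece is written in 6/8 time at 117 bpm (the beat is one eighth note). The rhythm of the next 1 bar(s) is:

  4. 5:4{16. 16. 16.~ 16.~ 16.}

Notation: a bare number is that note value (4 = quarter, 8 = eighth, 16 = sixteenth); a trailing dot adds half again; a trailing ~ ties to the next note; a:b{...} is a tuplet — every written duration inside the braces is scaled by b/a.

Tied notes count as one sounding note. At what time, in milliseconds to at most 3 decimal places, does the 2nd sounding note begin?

1. 0.0ms @ 0 + 1538.462ms (3)
2. 1538.462ms @ 3 + 307.692ms (3/5)
3. 1846.154ms @ 18/5 + 307.692ms (3/5)
4. 2153.846ms @ 21/5 + 923.077ms (9/5)

note 2 onset = 3b = 1538.462ms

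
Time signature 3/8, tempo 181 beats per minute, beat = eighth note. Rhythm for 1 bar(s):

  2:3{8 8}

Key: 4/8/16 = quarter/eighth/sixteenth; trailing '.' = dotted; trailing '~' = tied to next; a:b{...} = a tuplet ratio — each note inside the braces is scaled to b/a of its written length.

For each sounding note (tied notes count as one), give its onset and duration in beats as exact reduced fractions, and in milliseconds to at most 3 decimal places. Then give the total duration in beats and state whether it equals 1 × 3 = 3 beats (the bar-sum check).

1) 0.0ms=0b +497.238ms=3/2b
2) 497.238ms=3/2b +497.238ms=3/2b
Σ=3b of 3 (181bpm 3/8) — PASS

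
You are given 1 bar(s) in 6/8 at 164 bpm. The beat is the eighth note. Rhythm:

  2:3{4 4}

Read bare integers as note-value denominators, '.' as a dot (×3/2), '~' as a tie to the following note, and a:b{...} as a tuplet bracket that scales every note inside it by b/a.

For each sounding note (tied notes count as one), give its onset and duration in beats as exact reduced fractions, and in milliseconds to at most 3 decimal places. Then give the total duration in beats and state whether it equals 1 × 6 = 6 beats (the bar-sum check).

1) 0.0ms=0b +1097.561ms=3b
2) 1097.561ms=3b +1097.561ms=3b
Σ=6b of 6 (164bpm 6/8) — PASS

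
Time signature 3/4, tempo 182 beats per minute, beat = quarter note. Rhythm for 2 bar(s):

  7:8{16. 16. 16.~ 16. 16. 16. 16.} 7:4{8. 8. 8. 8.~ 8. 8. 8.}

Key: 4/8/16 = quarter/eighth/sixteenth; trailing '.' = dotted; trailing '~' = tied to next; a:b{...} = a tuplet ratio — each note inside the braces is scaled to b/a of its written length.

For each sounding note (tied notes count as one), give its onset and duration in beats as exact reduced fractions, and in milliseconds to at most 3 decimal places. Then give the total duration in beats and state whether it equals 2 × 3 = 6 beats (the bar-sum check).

1) 0.0ms=0b +141.287ms=3/7b
2) 141.287ms=3/7b +141.287ms=3/7b
3) 282.575ms=6/7b +282.575ms=6/7b
4) 565.149ms=12/7b +141.287ms=3/7b
5) 706.436ms=15/7b +141.287ms=3/7b
6) 847.724ms=18/7b +141.287ms=3/7b
7) 989.011ms=3b +141.287ms=3/7b
8) 1130.298ms=24/7b +141.287ms=3/7b
9) 1271.586ms=27/7b +141.287ms=3/7b
10) 1412.873ms=30/7b +282.575ms=6/7b
11) 1695.447ms=36/7b +141.287ms=3/7b
12) 1836.735ms=39/7b +141.287ms=3/7b
Σ=6b of 6 (182bpm 3/4) — PASS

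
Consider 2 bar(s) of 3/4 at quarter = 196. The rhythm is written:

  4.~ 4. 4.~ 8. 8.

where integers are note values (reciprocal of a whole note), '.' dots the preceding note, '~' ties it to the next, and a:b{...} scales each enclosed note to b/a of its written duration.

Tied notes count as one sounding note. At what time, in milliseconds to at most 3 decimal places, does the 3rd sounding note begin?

1. 0.0ms @ 0 + 918.367ms (3)
2. 918.367ms @ 3 + 688.776ms (9/4)
3. 1607.143ms @ 21/4 + 229.592ms (3/4)

note 3 onset = 21/4b = 1607.143ms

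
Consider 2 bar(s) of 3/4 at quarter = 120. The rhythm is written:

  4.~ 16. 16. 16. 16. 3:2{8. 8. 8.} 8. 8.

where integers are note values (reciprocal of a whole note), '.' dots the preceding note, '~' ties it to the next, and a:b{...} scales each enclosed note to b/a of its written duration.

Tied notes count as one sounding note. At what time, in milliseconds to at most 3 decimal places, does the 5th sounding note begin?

1. 0.0ms @ 0 + 937.5ms (15/8)
2. 937.5ms @ 15/8 + 187.5ms (3/8)
3. 1125.0ms @ 9/4 + 187.5ms (3/8)
4. 1312.5ms @ 21/8 + 187.5ms (3/8)
5. 1500.0ms @ 3 + 250.0ms (1/2)
6. 1750.0ms @ 7/2 + 250.0ms (1/2)
7. 2000.0ms @ 4 + 250.0ms (1/2)
8. 2250.0ms @ 9/2 + 375.0ms (3/4)
9. 2625.0ms @ 21/4 + 375.0ms (3/4)

note 5 onset = 3b = 1500.0ms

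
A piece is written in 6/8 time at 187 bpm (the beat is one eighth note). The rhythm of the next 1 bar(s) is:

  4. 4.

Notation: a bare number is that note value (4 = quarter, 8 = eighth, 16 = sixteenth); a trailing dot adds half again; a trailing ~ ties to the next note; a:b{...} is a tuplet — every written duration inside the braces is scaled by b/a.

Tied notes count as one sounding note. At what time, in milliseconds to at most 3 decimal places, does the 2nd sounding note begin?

note 2 onset = 3b = 962.567ms

1. 0.0ms @ 0 + 962.567ms (3)
2. 962.567ms @ 3 + 962.567ms (3)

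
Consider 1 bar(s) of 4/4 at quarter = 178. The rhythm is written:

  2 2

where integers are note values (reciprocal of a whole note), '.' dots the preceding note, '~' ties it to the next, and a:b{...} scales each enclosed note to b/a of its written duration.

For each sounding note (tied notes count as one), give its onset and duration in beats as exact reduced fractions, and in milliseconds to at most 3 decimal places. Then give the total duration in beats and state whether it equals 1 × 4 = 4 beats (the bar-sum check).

1) 0.0ms=0b +674.157ms=2b
2) 674.157ms=2b +674.157ms=2b
Σ=4b of 4 (178bpm 4/4) — PASS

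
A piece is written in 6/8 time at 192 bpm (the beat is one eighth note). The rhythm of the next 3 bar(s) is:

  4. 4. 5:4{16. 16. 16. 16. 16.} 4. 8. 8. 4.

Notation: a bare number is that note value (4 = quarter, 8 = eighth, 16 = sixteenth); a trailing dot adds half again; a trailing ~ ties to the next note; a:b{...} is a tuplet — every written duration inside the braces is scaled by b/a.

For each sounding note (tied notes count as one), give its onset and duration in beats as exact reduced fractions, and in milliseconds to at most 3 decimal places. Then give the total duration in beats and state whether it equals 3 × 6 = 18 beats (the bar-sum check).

1) 0.0ms=0b +937.5ms=3b
2) 937.5ms=3b +937.5ms=3b
3) 1875.0ms=6b +187.5ms=3/5b
4) 2062.5ms=33/5b +187.5ms=3/5b
5) 2250.0ms=36/5b +187.5ms=3/5b
6) 2437.5ms=39/5b +187.5ms=3/5b
7) 2625.0ms=42/5b +187.5ms=3/5b
8) 2812.5ms=9b +937.5ms=3b
9) 3750.0ms=12b +468.75ms=3/2b
10) 4218.75ms=27/2b +468.75ms=3/2b
11) 4687.5ms=15b +937.5ms=3b
Σ=18b of 18 (192bpm 6/8) — PASS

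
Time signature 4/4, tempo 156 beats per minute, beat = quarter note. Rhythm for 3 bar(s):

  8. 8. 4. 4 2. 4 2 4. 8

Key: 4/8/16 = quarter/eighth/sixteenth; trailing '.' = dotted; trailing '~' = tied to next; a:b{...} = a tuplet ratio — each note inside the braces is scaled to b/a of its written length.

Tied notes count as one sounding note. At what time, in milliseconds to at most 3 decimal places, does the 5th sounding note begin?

1. 0.0ms @ 0 + 288.462ms (3/4)
2. 288.462ms @ 3/4 + 288.462ms (3/4)
3. 576.923ms @ 3/2 + 576.923ms (3/2)
4. 1153.846ms @ 3 + 384.615ms (1)
5. 1538.462ms @ 4 + 1153.846ms (3)
6. 2692.308ms @ 7 + 384.615ms (1)
7. 3076.923ms @ 8 + 769.231ms (2)
8. 3846.154ms @ 10 + 576.923ms (3/2)
9. 4423.077ms @ 23/2 + 192.308ms (1/2)

note 5 onset = 4b = 1538.462ms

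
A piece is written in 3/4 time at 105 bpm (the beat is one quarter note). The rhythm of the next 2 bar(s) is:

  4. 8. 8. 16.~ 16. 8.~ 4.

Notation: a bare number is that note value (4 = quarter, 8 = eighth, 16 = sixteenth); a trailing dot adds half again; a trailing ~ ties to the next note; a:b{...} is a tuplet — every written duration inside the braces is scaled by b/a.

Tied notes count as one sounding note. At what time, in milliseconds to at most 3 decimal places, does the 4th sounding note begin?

1. 0.0ms @ 0 + 857.143ms (3/2)
2. 857.143ms @ 3/2 + 428.571ms (3/4)
3. 1285.714ms @ 9/4 + 428.571ms (3/4)
4. 1714.286ms @ 3 + 428.571ms (3/4)
5. 2142.857ms @ 15/4 + 1285.714ms (9/4)

note 4 onset = 3b = 1714.286ms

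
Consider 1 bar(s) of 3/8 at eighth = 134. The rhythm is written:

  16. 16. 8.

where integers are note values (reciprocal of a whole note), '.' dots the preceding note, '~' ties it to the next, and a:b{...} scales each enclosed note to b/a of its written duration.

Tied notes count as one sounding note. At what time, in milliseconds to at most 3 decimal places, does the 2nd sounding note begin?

1. 0.0ms @ 0 + 335.821ms (3/4)
2. 335.821ms @ 3/4 + 335.821ms (3/4)
3. 671.642ms @ 3/2 + 671.642ms (3/2)

note 2 onset = 3/4b = 335.821ms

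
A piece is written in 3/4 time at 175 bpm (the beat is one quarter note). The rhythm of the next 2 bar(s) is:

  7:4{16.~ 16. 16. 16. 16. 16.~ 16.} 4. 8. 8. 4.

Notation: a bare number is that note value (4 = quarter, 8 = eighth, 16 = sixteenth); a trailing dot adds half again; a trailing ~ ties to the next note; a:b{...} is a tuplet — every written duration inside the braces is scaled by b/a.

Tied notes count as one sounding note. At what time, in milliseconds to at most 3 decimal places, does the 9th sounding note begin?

1. 0.0ms @ 0 + 146.939ms (3/7)
2. 146.939ms @ 3/7 + 73.469ms (3/14)
3. 220.408ms @ 9/14 + 73.469ms (3/14)
4. 293.878ms @ 6/7 + 73.469ms (3/14)
5. 367.347ms @ 15/14 + 146.939ms (3/7)
6. 514.286ms @ 3/2 + 514.286ms (3/2)
7. 1028.571ms @ 3 + 257.143ms (3/4)
8. 1285.714ms @ 15/4 + 257.143ms (3/4)
9. 1542.857ms @ 9/2 + 514.286ms (3/2)

note 9 onset = 9/2b = 1542.857ms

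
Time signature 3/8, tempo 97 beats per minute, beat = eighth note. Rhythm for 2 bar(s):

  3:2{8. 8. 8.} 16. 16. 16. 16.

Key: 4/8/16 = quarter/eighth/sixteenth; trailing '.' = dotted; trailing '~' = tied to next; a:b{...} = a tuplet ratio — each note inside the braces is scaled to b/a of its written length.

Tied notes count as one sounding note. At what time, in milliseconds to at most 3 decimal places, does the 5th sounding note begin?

note 5 onset = 15/4b = 2319.588ms

1. 0.0ms @ 0 + 618.557ms (1)
2. 618.557ms @ 1 + 618.557ms (1)
3. 1237.113ms @ 2 + 618.557ms (1)
4. 1855.67ms @ 3 + 463.918ms (3/4)
5. 2319.588ms @ 15/4 + 463.918ms (3/4)
6. 2783.505ms @ 9/2 + 463.918ms (3/4)
7. 3247.423ms @ 21/4 + 463.918ms (3/4)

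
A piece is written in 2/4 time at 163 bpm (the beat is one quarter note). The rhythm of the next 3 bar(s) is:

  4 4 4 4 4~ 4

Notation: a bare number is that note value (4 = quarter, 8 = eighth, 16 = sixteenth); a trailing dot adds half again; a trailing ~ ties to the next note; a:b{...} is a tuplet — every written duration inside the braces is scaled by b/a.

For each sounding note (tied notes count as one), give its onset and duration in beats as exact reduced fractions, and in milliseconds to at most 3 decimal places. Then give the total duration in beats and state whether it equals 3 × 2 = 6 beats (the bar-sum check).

1) 0.0ms=0b +368.098ms=1b
2) 368.098ms=1b +368.098ms=1b
3) 736.196ms=2b +368.098ms=1b
4) 1104.294ms=3b +368.098ms=1b
5) 1472.393ms=4b +736.196ms=2b
Σ=6b of 6 (163bpm 2/4) — PASS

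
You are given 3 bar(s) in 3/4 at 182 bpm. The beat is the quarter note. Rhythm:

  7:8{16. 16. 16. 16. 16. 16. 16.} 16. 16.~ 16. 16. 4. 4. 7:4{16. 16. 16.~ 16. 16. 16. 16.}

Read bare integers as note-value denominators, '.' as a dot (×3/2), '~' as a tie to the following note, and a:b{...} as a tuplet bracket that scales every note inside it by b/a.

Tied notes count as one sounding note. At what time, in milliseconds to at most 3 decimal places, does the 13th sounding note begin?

note 13 onset = 15/2b = 2472.527ms

1. 0.0ms @ 0 + 141.287ms (3/7)
2. 141.287ms @ 3/7 + 141.287ms (3/7)
3. 282.575ms @ 6/7 + 141.287ms (3/7)
4. 423.862ms @ 9/7 + 141.287ms (3/7)
5. 565.149ms @ 12/7 + 141.287ms (3/7)
6. 706.436ms @ 15/7 + 141.287ms (3/7)
7. 847.724ms @ 18/7 + 141.287ms (3/7)
8. 989.011ms @ 3 + 123.626ms (3/8)
9. 1112.637ms @ 27/8 + 247.253ms (3/4)
10. 1359.89ms @ 33/8 + 123.626ms (3/8)
11. 1483.516ms @ 9/2 + 494.505ms (3/2)
12. 1978.022ms @ 6 + 494.505ms (3/2)
13. 2472.527ms @ 15/2 + 70.644ms (3/14)
14. 2543.171ms @ 54/7 + 70.644ms (3/14)
15. 2613.815ms @ 111/14 + 141.287ms (3/7)
16. 2755.102ms @ 117/14 + 70.644ms (3/14)
17. 2825.746ms @ 60/7 + 70.644ms (3/14)
18. 2896.389ms @ 123/14 + 70.644ms (3/14)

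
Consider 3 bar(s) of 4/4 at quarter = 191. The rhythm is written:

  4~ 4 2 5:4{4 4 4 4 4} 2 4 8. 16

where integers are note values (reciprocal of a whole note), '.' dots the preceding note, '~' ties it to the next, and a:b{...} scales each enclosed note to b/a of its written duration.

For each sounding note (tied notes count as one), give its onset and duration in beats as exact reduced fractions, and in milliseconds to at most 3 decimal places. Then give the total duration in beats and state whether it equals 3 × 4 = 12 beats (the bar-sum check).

1) 0.0ms=0b +628.272ms=2b
2) 628.272ms=2b +628.272ms=2b
3) 1256.545ms=4b +251.309ms=4/5b
4) 1507.853ms=24/5b +251.309ms=4/5b
5) 1759.162ms=28/5b +251.309ms=4/5b
6) 2010.471ms=32/5b +251.309ms=4/5b
7) 2261.78ms=36/5b +251.309ms=4/5b
8) 2513.089ms=8b +628.272ms=2b
9) 3141.361ms=10b +314.136ms=1b
10) 3455.497ms=11b +235.602ms=3/4b
11) 3691.099ms=47/4b +78.534ms=1/4b
Σ=12b of 12 (191bpm 4/4) — PASS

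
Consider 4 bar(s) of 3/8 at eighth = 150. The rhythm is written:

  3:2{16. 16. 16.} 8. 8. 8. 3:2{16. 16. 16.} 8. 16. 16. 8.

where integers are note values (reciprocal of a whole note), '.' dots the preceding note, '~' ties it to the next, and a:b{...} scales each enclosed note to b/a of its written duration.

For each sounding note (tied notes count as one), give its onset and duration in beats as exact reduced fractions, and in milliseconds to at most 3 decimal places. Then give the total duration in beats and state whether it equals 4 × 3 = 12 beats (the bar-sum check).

1) 0.0ms=0b +200.0ms=1/2b
2) 200.0ms=1/2b +200.0ms=1/2b
3) 400.0ms=1b +200.0ms=1/2b
4) 600.0ms=3/2b +600.0ms=3/2b
5) 1200.0ms=3b +600.0ms=3/2b
6) 1800.0ms=9/2b +600.0ms=3/2b
7) 2400.0ms=6b +200.0ms=1/2b
8) 2600.0ms=13/2b +200.0ms=1/2b
9) 2800.0ms=7b +200.0ms=1/2b
10) 3000.0ms=15/2b +600.0ms=3/2b
11) 3600.0ms=9b +300.0ms=3/4b
12) 3900.0ms=39/4b +300.0ms=3/4b
13) 4200.0ms=21/2b +600.0ms=3/2b
Σ=12b of 12 (150bpm 3/8) — PASS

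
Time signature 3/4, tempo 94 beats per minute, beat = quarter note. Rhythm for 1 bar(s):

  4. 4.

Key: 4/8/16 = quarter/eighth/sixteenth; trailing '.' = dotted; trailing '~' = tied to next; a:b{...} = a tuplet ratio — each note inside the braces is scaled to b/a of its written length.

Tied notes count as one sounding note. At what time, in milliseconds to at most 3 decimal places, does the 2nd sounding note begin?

note 2 onset = 3/2b = 957.447ms

1. 0.0ms @ 0 + 957.447ms (3/2)
2. 957.447ms @ 3/2 + 957.447ms (3/2)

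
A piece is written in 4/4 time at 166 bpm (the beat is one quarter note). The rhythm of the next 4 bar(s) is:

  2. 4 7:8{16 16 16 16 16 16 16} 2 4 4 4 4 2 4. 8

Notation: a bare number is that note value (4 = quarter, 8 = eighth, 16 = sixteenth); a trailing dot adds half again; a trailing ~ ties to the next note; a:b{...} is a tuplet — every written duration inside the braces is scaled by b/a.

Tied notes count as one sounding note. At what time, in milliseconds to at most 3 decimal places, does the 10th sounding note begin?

note 10 onset = 6b = 2168.675ms

1. 0.0ms @ 0 + 1084.337ms (3)
2. 1084.337ms @ 3 + 361.446ms (1)
3. 1445.783ms @ 4 + 103.27ms (2/7)
4. 1549.053ms @ 30/7 + 103.27ms (2/7)
5. 1652.324ms @ 32/7 + 103.27ms (2/7)
6. 1755.594ms @ 34/7 + 103.27ms (2/7)
7. 1858.864ms @ 36/7 + 103.27ms (2/7)
8. 1962.134ms @ 38/7 + 103.27ms (2/7)
9. 2065.404ms @ 40/7 + 103.27ms (2/7)
10. 2168.675ms @ 6 + 722.892ms (2)
11. 2891.566ms @ 8 + 361.446ms (1)
12. 3253.012ms @ 9 + 361.446ms (1)
13. 3614.458ms @ 10 + 361.446ms (1)
14. 3975.904ms @ 11 + 361.446ms (1)
15. 4337.349ms @ 12 + 722.892ms (2)
16. 5060.241ms @ 14 + 542.169ms (3/2)
17. 5602.41ms @ 31/2 + 180.723ms (1/2)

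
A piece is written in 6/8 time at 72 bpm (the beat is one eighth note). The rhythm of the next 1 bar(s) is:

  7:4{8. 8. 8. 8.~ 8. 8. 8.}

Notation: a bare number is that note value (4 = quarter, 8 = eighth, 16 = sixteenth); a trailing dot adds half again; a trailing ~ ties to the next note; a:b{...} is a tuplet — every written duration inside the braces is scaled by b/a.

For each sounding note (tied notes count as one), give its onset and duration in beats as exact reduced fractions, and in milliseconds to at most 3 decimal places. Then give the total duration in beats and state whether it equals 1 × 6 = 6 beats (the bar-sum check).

1) 0.0ms=0b +714.286ms=6/7b
2) 714.286ms=6/7b +714.286ms=6/7b
3) 1428.571ms=12/7b +714.286ms=6/7b
4) 2142.857ms=18/7b +1428.571ms=12/7b
5) 3571.429ms=30/7b +714.286ms=6/7b
6) 4285.714ms=36/7b +714.286ms=6/7b
Σ=6b of 6 (72bpm 6/8) — PASS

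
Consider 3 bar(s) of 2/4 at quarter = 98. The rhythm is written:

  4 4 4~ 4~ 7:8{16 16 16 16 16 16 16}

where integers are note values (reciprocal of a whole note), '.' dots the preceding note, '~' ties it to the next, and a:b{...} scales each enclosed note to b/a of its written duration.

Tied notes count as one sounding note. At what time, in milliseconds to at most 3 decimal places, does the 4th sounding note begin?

1. 0.0ms @ 0 + 612.245ms (1)
2. 612.245ms @ 1 + 612.245ms (1)
3. 1224.49ms @ 2 + 1399.417ms (16/7)
4. 2623.907ms @ 30/7 + 174.927ms (2/7)
5. 2798.834ms @ 32/7 + 174.927ms (2/7)
6. 2973.761ms @ 34/7 + 174.927ms (2/7)
7. 3148.688ms @ 36/7 + 174.927ms (2/7)
8. 3323.615ms @ 38/7 + 174.927ms (2/7)
9. 3498.542ms @ 40/7 + 174.927ms (2/7)

note 4 onset = 30/7b = 2623.907ms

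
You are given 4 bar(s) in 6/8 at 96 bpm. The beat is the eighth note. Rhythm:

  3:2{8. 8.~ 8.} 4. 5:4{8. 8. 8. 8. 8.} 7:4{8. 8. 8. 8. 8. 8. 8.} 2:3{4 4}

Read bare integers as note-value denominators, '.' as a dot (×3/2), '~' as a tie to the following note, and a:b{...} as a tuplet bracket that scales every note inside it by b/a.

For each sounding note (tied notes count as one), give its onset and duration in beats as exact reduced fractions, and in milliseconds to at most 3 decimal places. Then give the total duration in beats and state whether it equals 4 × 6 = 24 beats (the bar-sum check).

1) 0.0ms=0b +625.0ms=1b
2) 625.0ms=1b +1250.0ms=2b
3) 1875.0ms=3b +1875.0ms=3b
4) 3750.0ms=6b +750.0ms=6/5b
5) 4500.0ms=36/5b +750.0ms=6/5b
6) 5250.0ms=42/5b +750.0ms=6/5b
7) 6000.0ms=48/5b +750.0ms=6/5b
8) 6750.0ms=54/5b +750.0ms=6/5b
9) 7500.0ms=12b +535.714ms=6/7b
10) 8035.714ms=90/7b +535.714ms=6/7b
11) 8571.429ms=96/7b +535.714ms=6/7b
12) 9107.143ms=102/7b +535.714ms=6/7b
13) 9642.857ms=108/7b +535.714ms=6/7b
14) 10178.571ms=114/7b +535.714ms=6/7b
15) 10714.286ms=120/7b +535.714ms=6/7b
16) 11250.0ms=18b +1875.0ms=3b
17) 13125.0ms=21b +1875.0ms=3b
Σ=24b of 24 (96bpm 6/8) — PASS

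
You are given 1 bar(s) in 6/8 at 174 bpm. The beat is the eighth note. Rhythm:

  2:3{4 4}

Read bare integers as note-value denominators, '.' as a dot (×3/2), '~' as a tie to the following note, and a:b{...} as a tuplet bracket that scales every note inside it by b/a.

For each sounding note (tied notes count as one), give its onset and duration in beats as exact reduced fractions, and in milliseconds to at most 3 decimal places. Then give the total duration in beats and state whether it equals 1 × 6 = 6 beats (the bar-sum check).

1) 0.0ms=0b +1034.483ms=3b
2) 1034.483ms=3b +1034.483ms=3b
Σ=6b of 6 (174bpm 6/8) — PASS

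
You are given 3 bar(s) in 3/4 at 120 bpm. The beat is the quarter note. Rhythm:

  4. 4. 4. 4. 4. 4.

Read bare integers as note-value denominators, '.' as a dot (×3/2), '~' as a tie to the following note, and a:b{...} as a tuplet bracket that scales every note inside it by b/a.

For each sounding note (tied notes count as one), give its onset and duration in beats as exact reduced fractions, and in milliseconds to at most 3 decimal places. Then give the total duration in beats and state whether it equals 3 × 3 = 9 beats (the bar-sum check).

1) 0.0ms=0b +750.0ms=3/2b
2) 750.0ms=3/2b +750.0ms=3/2b
3) 1500.0ms=3b +750.0ms=3/2b
4) 2250.0ms=9/2b +750.0ms=3/2b
5) 3000.0ms=6b +750.0ms=3/2b
6) 3750.0ms=15/2b +750.0ms=3/2b
Σ=9b of 9 (120bpm 3/4) — PASS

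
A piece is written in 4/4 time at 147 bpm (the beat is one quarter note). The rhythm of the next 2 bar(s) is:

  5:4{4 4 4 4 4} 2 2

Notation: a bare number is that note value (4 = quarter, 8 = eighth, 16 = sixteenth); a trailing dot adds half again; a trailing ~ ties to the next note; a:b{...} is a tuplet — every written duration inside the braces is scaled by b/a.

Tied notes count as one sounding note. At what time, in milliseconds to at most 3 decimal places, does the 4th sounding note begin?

1. 0.0ms @ 0 + 326.531ms (4/5)
2. 326.531ms @ 4/5 + 326.531ms (4/5)
3. 653.061ms @ 8/5 + 326.531ms (4/5)
4. 979.592ms @ 12/5 + 326.531ms (4/5)
5. 1306.122ms @ 16/5 + 326.531ms (4/5)
6. 1632.653ms @ 4 + 816.327ms (2)
7. 2448.98ms @ 6 + 816.327ms (2)

note 4 onset = 12/5b = 979.592ms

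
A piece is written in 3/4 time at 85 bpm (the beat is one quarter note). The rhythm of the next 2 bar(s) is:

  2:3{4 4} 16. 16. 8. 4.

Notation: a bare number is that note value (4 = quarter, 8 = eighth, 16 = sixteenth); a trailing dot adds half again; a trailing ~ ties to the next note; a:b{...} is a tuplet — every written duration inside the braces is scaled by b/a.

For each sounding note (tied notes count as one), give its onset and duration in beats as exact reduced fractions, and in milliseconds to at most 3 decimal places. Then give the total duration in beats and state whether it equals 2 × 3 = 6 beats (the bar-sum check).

1) 0.0ms=0b +1058.824ms=3/2b
2) 1058.824ms=3/2b +1058.824ms=3/2b
3) 2117.647ms=3b +264.706ms=3/8b
4) 2382.353ms=27/8b +264.706ms=3/8b
5) 2647.059ms=15/4b +529.412ms=3/4b
6) 3176.471ms=9/2b +1058.824ms=3/2b
Σ=6b of 6 (85bpm 3/4) — PASS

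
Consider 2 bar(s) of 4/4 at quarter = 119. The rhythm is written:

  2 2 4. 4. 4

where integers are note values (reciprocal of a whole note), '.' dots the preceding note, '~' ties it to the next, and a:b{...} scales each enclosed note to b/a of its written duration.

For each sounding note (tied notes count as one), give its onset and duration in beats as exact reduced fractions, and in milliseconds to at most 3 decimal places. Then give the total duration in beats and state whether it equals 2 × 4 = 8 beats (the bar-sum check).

1) 0.0ms=0b +1008.403ms=2b
2) 1008.403ms=2b +1008.403ms=2b
3) 2016.807ms=4b +756.303ms=3/2b
4) 2773.109ms=11/2b +756.303ms=3/2b
5) 3529.412ms=7b +504.202ms=1b
Σ=8b of 8 (119bpm 4/4) — PASS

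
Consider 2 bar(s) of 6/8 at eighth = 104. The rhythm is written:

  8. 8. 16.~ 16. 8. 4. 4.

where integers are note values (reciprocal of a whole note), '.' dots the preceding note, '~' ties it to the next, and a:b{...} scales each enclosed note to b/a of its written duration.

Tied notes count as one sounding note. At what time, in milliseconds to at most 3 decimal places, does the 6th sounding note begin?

note 6 onset = 9b = 5192.308ms

1. 0.0ms @ 0 + 865.385ms (3/2)
2. 865.385ms @ 3/2 + 865.385ms (3/2)
3. 1730.769ms @ 3 + 865.385ms (3/2)
4. 2596.154ms @ 9/2 + 865.385ms (3/2)
5. 3461.538ms @ 6 + 1730.769ms (3)
6. 5192.308ms @ 9 + 1730.769ms (3)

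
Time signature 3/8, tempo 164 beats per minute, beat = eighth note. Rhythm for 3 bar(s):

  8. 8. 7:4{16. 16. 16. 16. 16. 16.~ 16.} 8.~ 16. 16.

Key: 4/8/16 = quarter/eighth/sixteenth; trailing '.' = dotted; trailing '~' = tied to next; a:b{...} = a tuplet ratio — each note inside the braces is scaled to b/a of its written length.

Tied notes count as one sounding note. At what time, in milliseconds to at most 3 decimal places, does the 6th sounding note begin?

note 6 onset = 30/7b = 1567.944ms

1. 0.0ms @ 0 + 548.78ms (3/2)
2. 548.78ms @ 3/2 + 548.78ms (3/2)
3. 1097.561ms @ 3 + 156.794ms (3/7)
4. 1254.355ms @ 24/7 + 156.794ms (3/7)
5. 1411.15ms @ 27/7 + 156.794ms (3/7)
6. 1567.944ms @ 30/7 + 156.794ms (3/7)
7. 1724.739ms @ 33/7 + 156.794ms (3/7)
8. 1881.533ms @ 36/7 + 313.589ms (6/7)
9. 2195.122ms @ 6 + 823.171ms (9/4)
10. 3018.293ms @ 33/4 + 274.39ms (3/4)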